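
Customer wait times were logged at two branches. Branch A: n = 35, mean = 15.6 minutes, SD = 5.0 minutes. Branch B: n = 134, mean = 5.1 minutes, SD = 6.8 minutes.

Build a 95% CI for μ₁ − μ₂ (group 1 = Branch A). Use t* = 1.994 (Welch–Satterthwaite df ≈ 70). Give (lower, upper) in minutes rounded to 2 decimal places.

Standard errors of each mean: 5.0/√35 = 0.8452 and 6.8/√134 = 0.5874.
SE(x̄₁ − x̄₂) = √(0.8452² + 0.5874²) = 1.0293 for independent samples with unequal variances.
With t* = 1.994, the margin is 1.994 × 1.0293 = 2.0524.
x̄₁ − x̄₂ = 15.6 − 5.1 = 10.5000; the interval is 10.5000 ± 2.0524 = (8.45, 12.55).

(8.45, 12.55)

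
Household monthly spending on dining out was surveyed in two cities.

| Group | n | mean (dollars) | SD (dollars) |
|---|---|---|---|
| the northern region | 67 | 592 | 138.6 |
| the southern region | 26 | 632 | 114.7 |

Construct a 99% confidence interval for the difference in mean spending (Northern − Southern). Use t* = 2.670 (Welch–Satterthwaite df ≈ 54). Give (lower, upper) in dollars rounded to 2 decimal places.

Standard errors of each mean: 138.6/√67 = 16.9327 and 114.7/√26 = 22.4945.
SE(x̄₁ − x̄₂) = √(16.9327² + 22.4945²) = 28.1553 for independent samples with unequal variances.
With t* = 2.670, the margin is 2.670 × 28.1553 = 75.1747.
x̄₁ − x̄₂ = 592 − 632 = -40.0000; the interval is -40.0000 ± 75.1747 = (-115.17, 35.17).

(-115.17, 35.17)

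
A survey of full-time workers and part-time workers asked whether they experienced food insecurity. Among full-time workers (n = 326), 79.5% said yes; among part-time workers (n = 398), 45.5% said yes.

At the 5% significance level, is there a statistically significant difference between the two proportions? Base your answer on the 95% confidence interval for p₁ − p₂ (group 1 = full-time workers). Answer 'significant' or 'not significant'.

The two standard errors are √(0.7950×0.2050/326) = 0.02236 and √(0.4550×0.5450/398) = 0.02496.
Because the samples are independent, SE_diff = √(0.02236² + 0.02496²) = 0.03351.
Using z* = 1.960 for 95%, ME = 1.960 × 0.03351 = 0.06568.
p̂₁ − p̂₂ = 0.3400; interval 0.3400 ± 0.06568 gives (0.27432, 0.40568).
The interval (0.27432, 0.40568) does not contain 0, so the difference is significant.

significant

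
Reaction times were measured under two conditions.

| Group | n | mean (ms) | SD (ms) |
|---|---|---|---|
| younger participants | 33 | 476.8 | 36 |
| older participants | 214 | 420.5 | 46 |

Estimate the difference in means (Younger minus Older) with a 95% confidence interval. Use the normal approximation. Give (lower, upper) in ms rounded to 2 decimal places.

Standard errors of each mean: 36/√33 = 6.2668 and 46/√214 = 3.1445.
SE(x̄₁ − x̄₂) = √(6.2668² + 3.1445²) = 7.0115 for independent samples with unequal variances.
With z* = 1.960, the margin is 1.960 × 7.0115 = 13.7425.
x̄₁ − x̄₂ = 476.8 − 420.5 = 56.3000; the interval is 56.3000 ± 13.7425 = (42.56, 70.04).

(42.56, 70.04)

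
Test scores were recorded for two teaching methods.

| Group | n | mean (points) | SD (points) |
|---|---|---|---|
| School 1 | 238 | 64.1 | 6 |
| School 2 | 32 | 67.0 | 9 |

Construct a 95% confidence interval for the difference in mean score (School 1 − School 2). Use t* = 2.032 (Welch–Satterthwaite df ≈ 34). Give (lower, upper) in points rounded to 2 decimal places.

Standard errors of each mean: 6/√238 = 0.3889 and 9/√32 = 1.5910.
SE(x̄₁ − x̄₂) = √(0.3889² + 1.5910²) = 1.6378 for independent samples with unequal variances.
With t* = 2.032, the margin is 2.032 × 1.6378 = 3.3280.
x̄₁ − x̄₂ = 64.1 − 67.0 = -2.9000; the interval is -2.9000 ± 3.3280 = (-6.23, 0.43).

(-6.23, 0.43)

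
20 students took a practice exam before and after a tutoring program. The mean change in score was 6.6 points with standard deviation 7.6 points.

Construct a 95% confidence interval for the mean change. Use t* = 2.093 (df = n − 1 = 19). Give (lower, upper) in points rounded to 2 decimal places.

(3.04, 10.16)

This is a matched-pairs design, so SE = s_d/√n = 7.6/√20 = 1.6994.
Margin = 2.093 × 1.6994 = 3.5568; the interval is 6.6 ± 3.5568 = (3.04, 10.16).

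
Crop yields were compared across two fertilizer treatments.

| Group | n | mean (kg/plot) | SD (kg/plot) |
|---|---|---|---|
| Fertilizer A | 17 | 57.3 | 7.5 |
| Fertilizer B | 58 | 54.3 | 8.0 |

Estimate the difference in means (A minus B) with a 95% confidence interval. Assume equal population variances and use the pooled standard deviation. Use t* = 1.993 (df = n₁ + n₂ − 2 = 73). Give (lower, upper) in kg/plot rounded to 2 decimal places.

s_p = √[((n₁−1)s₁² + (n₂−1)s₂²)/(n₁+n₂−2)] = √[(16·7.5² + 57·8.0²)/73] = 7.8931.
SE = 7.8931·√(1/17 + 1/58) = 2.1769.
With t* = 1.993, margin = 1.993 × 2.1769 = 4.3386.
x̄₁ − x̄₂ = 57.3 − 54.3 = 3.0000; interval 3.0000 ± 4.3386 = (-1.34, 7.34).

(-1.34, 7.34)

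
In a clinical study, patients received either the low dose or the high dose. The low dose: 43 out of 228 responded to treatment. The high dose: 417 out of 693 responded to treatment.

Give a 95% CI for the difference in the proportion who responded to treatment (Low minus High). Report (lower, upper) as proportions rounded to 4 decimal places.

(-0.4756, -0.3506)

p̂₁ = 43/228 = 0.1886 and p̂₂ = 417/693 = 0.6017.
SE₁ = √(p̂₁(1−p̂₁)/n₁) = √(0.1886·0.8114/228) = 0.02591; SE₂ = √(0.6017·0.3983/693) = 0.01860.
Independent samples: SE of the difference = √(SE₁² + SE₂²) = √(0.0006713281 + 0.00034596) = 0.03189.
z* for 95% confidence is 1.960, so the margin of error is 1.960 × 0.03189 = 0.06250.
Point estimate p̂₁ − p̂₂ = 0.1886 − 0.6017 = -0.4131.
-0.4131 ± 0.06250 → (-0.4756, -0.3506).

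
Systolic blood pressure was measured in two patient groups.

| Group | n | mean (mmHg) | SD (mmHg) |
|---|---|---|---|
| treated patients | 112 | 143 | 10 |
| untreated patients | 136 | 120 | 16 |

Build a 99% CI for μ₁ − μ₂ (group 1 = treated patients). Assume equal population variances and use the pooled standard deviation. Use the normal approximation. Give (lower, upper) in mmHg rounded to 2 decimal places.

(18.52, 27.48)

Pooled variance s_p² = [111·10² + 135·16²] / (112+136−2) = 185.6098, so s_p = 13.6239.
SE_diff = s_p·√(1/n₁ + 1/n₂) = 13.6239·√(1/112 + 1/136) = 1.7384.
z* = 2.576; margin = 2.576 × 1.7384 = 4.4781.
Difference = 143 − 120 = 23.0000.
23.0000 ± 4.4781 → (18.52, 27.48).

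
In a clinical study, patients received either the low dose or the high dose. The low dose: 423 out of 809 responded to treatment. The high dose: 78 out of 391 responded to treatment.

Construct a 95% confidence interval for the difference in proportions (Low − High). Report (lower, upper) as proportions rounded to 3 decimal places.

(0.271, 0.376)

p̂₁ = 423/809 = 0.5229 and p̂₂ = 78/391 = 0.1995.
SE₁ = √(p̂₁(1−p̂₁)/n₁) = √(0.5229·0.4771/809) = 0.01756; SE₂ = √(0.1995·0.8005/391) = 0.02021.
Independent samples: SE of the difference = √(SE₁² + SE₂²) = √(0.0003083536 + 0.0004084441) = 0.02677.
z* for 95% confidence is 1.960, so the margin of error is 1.960 × 0.02677 = 0.05247.
Point estimate p̂₁ − p̂₂ = 0.5229 − 0.1995 = 0.3234.
0.3234 ± 0.05247 → (0.271, 0.376).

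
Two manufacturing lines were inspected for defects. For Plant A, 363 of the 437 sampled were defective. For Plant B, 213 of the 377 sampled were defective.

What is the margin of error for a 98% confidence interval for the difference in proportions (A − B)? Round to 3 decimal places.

p̂₁ = 363/437 = 0.8307 and p̂₂ = 213/377 = 0.5650.
SE₁ = √(p̂₁(1−p̂₁)/n₁) = √(0.8307·0.1693/437) = 0.01794; SE₂ = √(0.5650·0.4350/377) = 0.02553.
Independent samples: SE of the difference = √(SE₁² + SE₂²) = √(0.0003218436 + 0.0006517809) = 0.03120.
z* for 98% confidence is 2.326, so the margin of error is 2.326 × 0.03120 = 0.07257.

0.073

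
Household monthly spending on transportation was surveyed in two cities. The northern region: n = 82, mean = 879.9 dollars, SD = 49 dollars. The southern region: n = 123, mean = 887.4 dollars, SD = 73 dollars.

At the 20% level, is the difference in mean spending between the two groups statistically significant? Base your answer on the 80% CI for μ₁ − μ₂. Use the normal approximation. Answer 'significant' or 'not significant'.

not significant

Standard errors of each mean: 49/√82 = 5.4111 and 73/√123 = 6.5822.
SE(x̄₁ − x̄₂) = √(5.4111² + 6.5822²) = 8.5209 for independent samples with unequal variances.
With z* = 1.282, the margin is 1.282 × 8.5209 = 10.9238.
x̄₁ − x̄₂ = 879.9 − 887.4 = -7.5000; the interval is -7.5000 ± 10.9238 = (-18.4238, 3.4238).
The interval (-18.4238, 3.4238) contains 0, so the difference is not significant.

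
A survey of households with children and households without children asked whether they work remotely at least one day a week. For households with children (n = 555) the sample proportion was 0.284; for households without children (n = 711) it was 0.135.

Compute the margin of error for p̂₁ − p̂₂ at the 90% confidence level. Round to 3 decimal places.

0.038

SE₁ = √(p̂₁(1−p̂₁)/n₁) = √(0.2840·0.7160/555) = 0.01914; SE₂ = √(0.1350·0.8650/711) = 0.01282.
Independent samples: SE of the difference = √(SE₁² + SE₂²) = √(0.0003663396 + 0.0001643524) = 0.02304.
z* for 90% confidence is 1.645, so the margin of error is 1.645 × 0.02304 = 0.03790.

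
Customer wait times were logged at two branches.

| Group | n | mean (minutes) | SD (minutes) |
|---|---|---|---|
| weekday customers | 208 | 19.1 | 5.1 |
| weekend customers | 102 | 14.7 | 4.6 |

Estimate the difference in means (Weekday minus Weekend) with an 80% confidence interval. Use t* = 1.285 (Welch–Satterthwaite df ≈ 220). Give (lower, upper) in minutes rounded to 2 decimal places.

Per-group SEs: s₁/√n₁ = 5.1/√208 = 0.3536, s₂/√n₂ = 4.6/√102 = 0.4555.
Unpooled SE of the difference: √(0.12503296 + 0.20748025) = 0.5766.
Margin of error = t* · SE = 1.285 × 0.5766 = 0.7409.
x̄₁ − x̄₂ = 19.1 − 14.7 = 4.4000.
CI: 4.4000 ± 0.7409 = (3.66, 5.14).

(3.66, 5.14)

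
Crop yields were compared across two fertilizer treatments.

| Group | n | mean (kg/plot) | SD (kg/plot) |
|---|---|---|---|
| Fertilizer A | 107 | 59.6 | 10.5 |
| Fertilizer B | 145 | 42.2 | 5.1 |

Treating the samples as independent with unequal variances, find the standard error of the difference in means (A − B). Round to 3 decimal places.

SE₁ = s₁/√n₁ = 10.5/√107 = 1.0151; SE₂ = 5.1/√145 = 0.4235.
Independent samples, unequal variances: SE_diff = √(SE₁² + SE₂²) = √(1.03042801 + 0.17935225) = 1.0999.

1.100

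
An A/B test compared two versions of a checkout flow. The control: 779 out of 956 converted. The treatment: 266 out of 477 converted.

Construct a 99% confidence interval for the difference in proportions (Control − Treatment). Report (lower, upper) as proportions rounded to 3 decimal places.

p̂₁ = 779/956 = 0.8149 and p̂₂ = 266/477 = 0.5577.
SE₁ = √(p̂₁(1−p̂₁)/n₁) = √(0.8149·0.1851/956) = 0.01256; SE₂ = √(0.5577·0.4423/477) = 0.02274.
Independent samples: SE of the difference = √(SE₁² + SE₂²) = √(0.0001577536 + 0.0005171076) = 0.02598.
z* for 99% confidence is 2.576, so the margin of error is 2.576 × 0.02598 = 0.06692.
Point estimate p̂₁ − p̂₂ = 0.8149 − 0.5577 = 0.2572.
0.2572 ± 0.06692 → (0.190, 0.324).

(0.190, 0.324)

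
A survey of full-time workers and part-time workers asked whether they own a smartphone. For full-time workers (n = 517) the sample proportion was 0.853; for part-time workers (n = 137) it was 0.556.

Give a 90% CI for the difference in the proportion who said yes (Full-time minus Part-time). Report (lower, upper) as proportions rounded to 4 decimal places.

SE₁ = √(p̂₁(1−p̂₁)/n₁) = √(0.8530·0.1470/517) = 0.01557; SE₂ = √(0.5560·0.4440/137) = 0.04245.
Independent samples: SE of the difference = √(SE₁² + SE₂²) = √(0.0002424249 + 0.0018020025) = 0.04522.
z* for 90% confidence is 1.645, so the margin of error is 1.645 × 0.04522 = 0.07439.
Point estimate p̂₁ − p̂₂ = 0.8530 − 0.5560 = 0.2970.
0.2970 ± 0.07439 → (0.2226, 0.3714).

(0.2226, 0.3714)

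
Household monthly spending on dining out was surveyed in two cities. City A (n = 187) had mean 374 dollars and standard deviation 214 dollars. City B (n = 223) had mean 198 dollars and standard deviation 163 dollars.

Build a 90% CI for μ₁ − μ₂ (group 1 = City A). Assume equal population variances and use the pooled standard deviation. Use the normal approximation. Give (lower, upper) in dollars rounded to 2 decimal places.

Pooled variance s_p² = [186·214² + 222·163²] / (187+223−2) = 35334.2500, so s_p = 187.9741.
SE_diff = s_p·√(1/n₁ + 1/n₂) = 187.9741·√(1/187 + 1/223) = 18.6387.
z* = 1.645; margin = 1.645 × 18.6387 = 30.6607.
Difference = 374 − 198 = 176.0000.
176.0000 ± 30.6607 → (145.34, 206.66).

(145.34, 206.66)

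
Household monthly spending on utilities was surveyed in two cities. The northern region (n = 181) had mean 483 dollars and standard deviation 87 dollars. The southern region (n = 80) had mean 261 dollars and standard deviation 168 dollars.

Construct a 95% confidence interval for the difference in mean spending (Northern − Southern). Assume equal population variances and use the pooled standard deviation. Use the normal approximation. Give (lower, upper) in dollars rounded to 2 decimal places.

Pooled variance s_p² = [180·87² + 79·168²] / (181+80−2) = 13869.1737, so s_p = 117.7675.
SE_diff = s_p·√(1/n₁ + 1/n₂) = 117.7675·√(1/181 + 1/80) = 15.8111.
z* = 1.960; margin = 1.960 × 15.8111 = 30.9898.
Difference = 483 − 261 = 222.0000.
222.0000 ± 30.9898 → (191.01, 252.99).

(191.01, 252.99)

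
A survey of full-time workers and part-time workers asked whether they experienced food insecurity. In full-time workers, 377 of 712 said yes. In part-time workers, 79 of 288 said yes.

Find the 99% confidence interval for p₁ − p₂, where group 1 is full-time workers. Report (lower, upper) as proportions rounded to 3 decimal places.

(0.172, 0.338)

Sample proportions: 377/712 = 0.5295, 79/288 = 0.2743.
Each SE is √(p̂(1−p̂)/n): √(0.5295·0.4705/712) = 0.01871 and √(0.2743·0.7257/288) = 0.02629.
SE(p̂₁ − p̂₂) = √(SE₁² + SE₂²) = √(0.0003500641 + 0.0006911641) = 0.03227, since the two samples are independent.
At 99% confidence z* = 2.576; margin = 2.576 × 0.03227 = 0.08313.
The difference is 0.5295 − 0.2743 = 0.2552, so the interval is 0.2552 ± 0.08313 = (0.172, 0.338).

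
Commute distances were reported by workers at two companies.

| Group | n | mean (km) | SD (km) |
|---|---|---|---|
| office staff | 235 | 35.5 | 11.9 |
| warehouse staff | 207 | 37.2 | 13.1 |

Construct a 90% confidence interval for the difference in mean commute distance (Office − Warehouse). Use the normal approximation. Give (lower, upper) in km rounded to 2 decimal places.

SE₁ = s₁/√n₁ = 11.9/√235 = 0.7763; SE₂ = 13.1/√207 = 0.9105.
Independent samples, unequal variances: SE_diff = √(SE₁² + SE₂²) = √(0.60264169 + 0.82901025) = 1.1965.
z* = 1.645, so margin of error = 1.645 × 1.1965 = 1.9682.
Difference in means = 35.5 − 37.2 = -1.7000.
-1.7000 ± 1.9682 → (-3.67, 0.27).

(-3.67, 0.27)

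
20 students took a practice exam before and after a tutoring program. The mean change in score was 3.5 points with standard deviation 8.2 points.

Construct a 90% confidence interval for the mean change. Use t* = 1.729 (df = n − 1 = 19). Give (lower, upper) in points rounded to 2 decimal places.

(0.33, 6.67)

This is a matched-pairs design, so SE = s_d/√n = 8.2/√20 = 1.8336.
Margin = 1.729 × 1.8336 = 3.1703; the interval is 3.5 ± 3.1703 = (0.33, 6.67).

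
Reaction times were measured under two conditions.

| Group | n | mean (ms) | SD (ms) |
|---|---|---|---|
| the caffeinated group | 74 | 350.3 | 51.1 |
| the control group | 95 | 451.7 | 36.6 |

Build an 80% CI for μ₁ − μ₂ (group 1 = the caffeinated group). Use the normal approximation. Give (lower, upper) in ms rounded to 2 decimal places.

(-110.41, -92.39)

Per-group SEs: s₁/√n₁ = 51.1/√74 = 5.9403, s₂/√n₂ = 36.6/√95 = 3.7551.
Unpooled SE of the difference: √(35.28716409 + 14.10077601) = 7.0277.
Margin of error = z* · SE = 1.282 × 7.0277 = 9.0095.
x̄₁ − x̄₂ = 350.3 − 451.7 = -101.4000.
CI: -101.4000 ± 9.0095 = (-110.41, -92.39).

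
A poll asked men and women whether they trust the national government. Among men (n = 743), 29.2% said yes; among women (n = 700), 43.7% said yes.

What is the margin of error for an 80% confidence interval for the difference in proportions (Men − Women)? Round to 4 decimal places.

SE₁ = √(p̂₁(1−p̂₁)/n₁) = √(0.2920·0.7080/743) = 0.01668; SE₂ = √(0.4370·0.5630/700) = 0.01875.
Independent samples: SE of the difference = √(SE₁² + SE₂²) = √(0.0002782224 + 0.0003515625) = 0.02510.
z* for 80% confidence is 1.282, so the margin of error is 1.282 × 0.02510 = 0.03218.

0.0322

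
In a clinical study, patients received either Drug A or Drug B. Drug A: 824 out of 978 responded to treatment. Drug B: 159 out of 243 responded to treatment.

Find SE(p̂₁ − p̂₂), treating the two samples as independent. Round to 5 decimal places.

First, p̂₁ = 824/978 = 0.8425; p̂₂ = 159/243 = 0.6543.
The two standard errors are √(0.8425×0.1575/978) = 0.01165 and √(0.6543×0.3457/243) = 0.03051.
Because the samples are independent, SE_diff = √(0.01165² + 0.03051²) = 0.03266.

0.03266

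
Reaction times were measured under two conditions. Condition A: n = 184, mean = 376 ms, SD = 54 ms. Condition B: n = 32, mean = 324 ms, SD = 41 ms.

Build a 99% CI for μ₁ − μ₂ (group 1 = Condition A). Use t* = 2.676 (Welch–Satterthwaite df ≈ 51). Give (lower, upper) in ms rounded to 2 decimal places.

(29.87, 74.13)

Standard errors of each mean: 54/√184 = 3.9809 and 41/√32 = 7.2478.
SE(x̄₁ − x̄₂) = √(3.9809² + 7.2478²) = 8.2691 for independent samples with unequal variances.
With t* = 2.676, the margin is 2.676 × 8.2691 = 22.1281.
x̄₁ − x̄₂ = 376 − 324 = 52.0000; the interval is 52.0000 ± 22.1281 = (29.87, 74.13).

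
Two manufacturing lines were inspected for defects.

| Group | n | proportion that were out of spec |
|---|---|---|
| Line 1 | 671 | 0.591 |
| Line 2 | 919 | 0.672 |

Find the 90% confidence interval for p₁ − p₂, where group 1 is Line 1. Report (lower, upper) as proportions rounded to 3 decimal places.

(-0.121, -0.041)

The two standard errors are √(0.5910×0.4090/671) = 0.01898 and √(0.6720×0.3280/919) = 0.01549.
Because the samples are independent, SE_diff = √(0.01898² + 0.01549²) = 0.02450.
Using z* = 1.645 for 90%, ME = 1.645 × 0.02450 = 0.04030.
p̂₁ − p̂₂ = -0.0810; interval -0.0810 ± 0.04030 gives (-0.121, -0.041).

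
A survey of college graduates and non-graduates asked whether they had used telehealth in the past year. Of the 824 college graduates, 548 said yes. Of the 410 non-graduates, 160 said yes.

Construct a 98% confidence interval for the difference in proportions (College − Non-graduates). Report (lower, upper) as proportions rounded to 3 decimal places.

p̂₁ = 548/824 = 0.6650 and p̂₂ = 160/410 = 0.3902.
SE₁ = √(p̂₁(1−p̂₁)/n₁) = √(0.6650·0.3350/824) = 0.01644; SE₂ = √(0.3902·0.6098/410) = 0.02409.
Independent samples: SE of the difference = √(SE₁² + SE₂²) = √(0.0002702736 + 0.0005803281) = 0.02917.
z* for 98% confidence is 2.326, so the margin of error is 2.326 × 0.02917 = 0.06785.
Point estimate p̂₁ − p̂₂ = 0.6650 − 0.3902 = 0.2748.
0.2748 ± 0.06785 → (0.207, 0.343).

(0.207, 0.343)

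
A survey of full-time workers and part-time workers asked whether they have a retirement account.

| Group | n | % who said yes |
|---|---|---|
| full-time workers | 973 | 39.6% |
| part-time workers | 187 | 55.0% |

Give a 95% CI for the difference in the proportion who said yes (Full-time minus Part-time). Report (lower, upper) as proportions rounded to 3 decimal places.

(-0.232, -0.076)

SE₁ = √(p̂₁(1−p̂₁)/n₁) = √(0.3960·0.6040/973) = 0.01568; SE₂ = √(0.5500·0.4500/187) = 0.03638.
Independent samples: SE of the difference = √(SE₁² + SE₂²) = √(0.0002458624 + 0.0013235044) = 0.03962.
z* for 95% confidence is 1.960, so the margin of error is 1.960 × 0.03962 = 0.07766.
Point estimate p̂₁ − p̂₂ = 0.3960 − 0.5500 = -0.1540.
-0.1540 ± 0.07766 → (-0.232, -0.076).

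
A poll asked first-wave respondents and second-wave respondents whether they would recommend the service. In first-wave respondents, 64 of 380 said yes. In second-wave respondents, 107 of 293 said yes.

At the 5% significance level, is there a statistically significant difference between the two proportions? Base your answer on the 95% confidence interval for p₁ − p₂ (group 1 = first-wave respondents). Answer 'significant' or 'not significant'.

p̂₁ = 64/380 = 0.1684 and p̂₂ = 107/293 = 0.3652.
SE₁ = √(p̂₁(1−p̂₁)/n₁) = √(0.1684·0.8316/380) = 0.01920; SE₂ = √(0.3652·0.6348/293) = 0.02813.
Independent samples: SE of the difference = √(SE₁² + SE₂²) = √(0.00036864 + 0.0007912969) = 0.03406.
z* for 95% confidence is 1.960, so the margin of error is 1.960 × 0.03406 = 0.06676.
Point estimate p̂₁ − p̂₂ = 0.1684 − 0.3652 = -0.1968.
-0.1968 ± 0.06676 → (-0.26356, -0.13004).
The interval (-0.26356, -0.13004) does not contain 0, so the difference is significant.

significant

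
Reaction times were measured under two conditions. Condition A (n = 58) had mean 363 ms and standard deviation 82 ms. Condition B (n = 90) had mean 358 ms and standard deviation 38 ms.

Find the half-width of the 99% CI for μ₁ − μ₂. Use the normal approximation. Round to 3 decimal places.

29.593

Per-group SEs: s₁/√n₁ = 82/√58 = 10.7671, s₂/√n₂ = 38/√90 = 4.0056.
Unpooled SE of the difference: √(115.93044241 + 16.04483136) = 11.4880.
Margin of error = z* · SE = 2.576 × 11.4880 = 29.5931.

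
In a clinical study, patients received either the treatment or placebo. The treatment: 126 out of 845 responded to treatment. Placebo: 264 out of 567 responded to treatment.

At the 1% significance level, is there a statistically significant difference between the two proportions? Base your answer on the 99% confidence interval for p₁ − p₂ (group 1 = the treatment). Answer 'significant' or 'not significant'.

significant

First, p̂₁ = 126/845 = 0.1491; p̂₂ = 264/567 = 0.4656.
The two standard errors are √(0.1491×0.8509/845) = 0.01225 and √(0.4656×0.5344/567) = 0.02095.
Because the samples are independent, SE_diff = √(0.01225² + 0.02095²) = 0.02427.
Using z* = 2.576 for 99%, ME = 2.576 × 0.02427 = 0.06252.
p̂₁ − p̂₂ = -0.3165; interval -0.3165 ± 0.06252 gives (-0.37902, -0.25398).
The interval (-0.37902, -0.25398) does not contain 0, so the difference is significant.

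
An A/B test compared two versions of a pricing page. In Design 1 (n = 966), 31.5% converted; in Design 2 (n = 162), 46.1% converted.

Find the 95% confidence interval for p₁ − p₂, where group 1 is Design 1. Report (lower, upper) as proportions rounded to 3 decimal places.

Each SE is √(p̂(1−p̂)/n): √(0.3150·0.6850/966) = 0.01495 and √(0.4610·0.5390/162) = 0.03916.
SE(p̂₁ − p̂₂) = √(SE₁² + SE₂²) = √(0.0002235025 + 0.0015335056) = 0.04192, since the two samples are independent.
At 95% confidence z* = 1.960; margin = 1.960 × 0.04192 = 0.08216.
The difference is 0.3150 − 0.4610 = -0.1460, so the interval is -0.1460 ± 0.08216 = (-0.228, -0.064).

(-0.228, -0.064)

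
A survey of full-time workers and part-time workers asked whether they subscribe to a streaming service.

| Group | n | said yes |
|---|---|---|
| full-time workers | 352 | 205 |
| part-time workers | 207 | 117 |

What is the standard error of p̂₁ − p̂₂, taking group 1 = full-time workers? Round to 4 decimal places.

First, p̂₁ = 205/352 = 0.5824; p̂₂ = 117/207 = 0.5652.
The two standard errors are √(0.5824×0.4176/352) = 0.02629 and √(0.5652×0.4348/207) = 0.03446.
Because the samples are independent, SE_diff = √(0.02629² + 0.03446²) = 0.04334.

0.0433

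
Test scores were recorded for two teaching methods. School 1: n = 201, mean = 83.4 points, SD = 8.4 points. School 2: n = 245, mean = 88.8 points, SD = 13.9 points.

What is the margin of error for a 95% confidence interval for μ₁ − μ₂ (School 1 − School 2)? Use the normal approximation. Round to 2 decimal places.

Standard errors of each mean: 8.4/√201 = 0.5925 and 13.9/√245 = 0.8880.
SE(x̄₁ − x̄₂) = √(0.5925² + 0.8880²) = 1.0675 for independent samples with unequal variances.
With z* = 1.960, the margin is 1.960 × 1.0675 = 2.0923.

2.09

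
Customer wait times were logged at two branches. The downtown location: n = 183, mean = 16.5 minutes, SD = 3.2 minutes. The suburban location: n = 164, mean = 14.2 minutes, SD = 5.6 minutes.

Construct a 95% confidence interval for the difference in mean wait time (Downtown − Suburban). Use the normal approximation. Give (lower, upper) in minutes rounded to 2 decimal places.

SE₁ = s₁/√n₁ = 3.2/√183 = 0.2366; SE₂ = 5.6/√164 = 0.4373.
Independent samples, unequal variances: SE_diff = √(SE₁² + SE₂²) = √(0.05597956 + 0.19123129) = 0.4972.
z* = 1.960, so margin of error = 1.960 × 0.4972 = 0.9745.
Difference in means = 16.5 − 14.2 = 2.3000.
2.3000 ± 0.9745 → (1.33, 3.27).

(1.33, 3.27)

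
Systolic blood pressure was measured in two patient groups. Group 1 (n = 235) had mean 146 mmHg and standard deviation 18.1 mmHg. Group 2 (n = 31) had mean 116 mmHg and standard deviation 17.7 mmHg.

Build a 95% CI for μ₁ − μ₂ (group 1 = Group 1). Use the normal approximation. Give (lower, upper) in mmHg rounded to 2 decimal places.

Per-group SEs: s₁/√n₁ = 18.1/√235 = 1.1807, s₂/√n₂ = 17.7/√31 = 3.1790.
Unpooled SE of the difference: √(1.39405249 + 10.106041) = 3.3912.
Margin of error = z* · SE = 1.960 × 3.3912 = 6.6468.
x̄₁ − x̄₂ = 146 − 116 = 30.0000.
CI: 30.0000 ± 6.6468 = (23.35, 36.65).

(23.35, 36.65)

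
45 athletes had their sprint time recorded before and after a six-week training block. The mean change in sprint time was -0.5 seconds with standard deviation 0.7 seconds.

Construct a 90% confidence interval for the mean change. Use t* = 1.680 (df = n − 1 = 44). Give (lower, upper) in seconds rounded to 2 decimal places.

(-0.68, -0.32)

Paired design: SE = s_d/√n = 0.7/√45 = 0.1043.
t* = 1.680; margin of error = 1.680 × 0.1043 = 0.1752.
-0.5 ± 0.1752 → (-0.68, -0.32).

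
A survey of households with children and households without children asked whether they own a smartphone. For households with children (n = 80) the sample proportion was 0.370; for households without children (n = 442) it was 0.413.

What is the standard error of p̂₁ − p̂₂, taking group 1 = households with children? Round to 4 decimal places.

0.0588

Each SE is √(p̂(1−p̂)/n): √(0.3700·0.6300/80) = 0.05398 and √(0.4130·0.5870/442) = 0.02342.
SE(p̂₁ − p̂₂) = √(SE₁² + SE₂²) = √(0.0029138404 + 0.0005484964) = 0.05884, since the two samples are independent.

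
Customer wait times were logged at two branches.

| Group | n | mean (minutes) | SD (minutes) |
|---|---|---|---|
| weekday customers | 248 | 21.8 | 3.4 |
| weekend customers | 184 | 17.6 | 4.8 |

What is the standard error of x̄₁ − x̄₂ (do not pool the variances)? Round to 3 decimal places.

Per-group SEs: s₁/√n₁ = 3.4/√248 = 0.2159, s₂/√n₂ = 4.8/√184 = 0.3539.
Unpooled SE of the difference: √(0.04661281 + 0.12524521) = 0.4146.

0.415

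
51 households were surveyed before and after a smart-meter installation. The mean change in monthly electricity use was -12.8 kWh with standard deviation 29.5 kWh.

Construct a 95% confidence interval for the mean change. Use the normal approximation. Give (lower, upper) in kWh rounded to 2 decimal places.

(-20.90, -4.70)

This is a matched-pairs design, so SE = s_d/√n = 29.5/√51 = 4.1308.
Margin = 1.960 × 4.1308 = 8.0964; the interval is -12.8 ± 8.0964 = (-20.90, -4.70).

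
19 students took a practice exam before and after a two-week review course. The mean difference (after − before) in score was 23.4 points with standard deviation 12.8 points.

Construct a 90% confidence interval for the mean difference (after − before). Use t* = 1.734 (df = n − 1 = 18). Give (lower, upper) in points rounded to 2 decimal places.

(18.31, 28.49)

This is a matched-pairs design, so SE = s_d/√n = 12.8/√19 = 2.9365.
Margin = 1.734 × 2.9365 = 5.0919; the interval is 23.4 ± 5.0919 = (18.31, 28.49).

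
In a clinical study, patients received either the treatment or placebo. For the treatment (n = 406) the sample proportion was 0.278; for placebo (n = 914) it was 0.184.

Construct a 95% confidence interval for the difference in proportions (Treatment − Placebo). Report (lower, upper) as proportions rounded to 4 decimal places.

Each SE is √(p̂(1−p̂)/n): √(0.2780·0.7220/406) = 0.02223 and √(0.1840·0.8160/914) = 0.01282.
SE(p̂₁ − p̂₂) = √(SE₁² + SE₂²) = √(0.0004941729 + 0.0001643524) = 0.02566, since the two samples are independent.
At 95% confidence z* = 1.960; margin = 1.960 × 0.02566 = 0.05029.
The difference is 0.2780 − 0.1840 = 0.0940, so the interval is 0.0940 ± 0.05029 = (0.0437, 0.1443).

(0.0437, 0.1443)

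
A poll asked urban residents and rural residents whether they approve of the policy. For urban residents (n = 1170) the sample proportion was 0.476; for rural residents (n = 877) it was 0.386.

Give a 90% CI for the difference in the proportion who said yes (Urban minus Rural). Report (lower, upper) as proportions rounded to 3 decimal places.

(0.054, 0.126)

SE₁ = √(p̂₁(1−p̂₁)/n₁) = √(0.4760·0.5240/1170) = 0.01460; SE₂ = √(0.3860·0.6140/877) = 0.01644.
Independent samples: SE of the difference = √(SE₁² + SE₂²) = √(0.00021316 + 0.0002702736) = 0.02199.
z* for 90% confidence is 1.645, so the margin of error is 1.645 × 0.02199 = 0.03617.
Point estimate p̂₁ − p̂₂ = 0.4760 − 0.3860 = 0.0900.
0.0900 ± 0.03617 → (0.054, 0.126).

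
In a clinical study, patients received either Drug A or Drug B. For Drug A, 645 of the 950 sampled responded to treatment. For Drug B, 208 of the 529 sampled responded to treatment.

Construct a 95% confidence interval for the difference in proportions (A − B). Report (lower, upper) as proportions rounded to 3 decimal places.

Sample proportions: 645/950 = 0.6789, 208/529 = 0.3932.
Each SE is √(p̂(1−p̂)/n): √(0.6789·0.3211/950) = 0.01515 and √(0.3932·0.6068/529) = 0.02124.
SE(p̂₁ − p̂₂) = √(SE₁² + SE₂²) = √(0.0002295225 + 0.0004511376) = 0.02609, since the two samples are independent.
At 95% confidence z* = 1.960; margin = 1.960 × 0.02609 = 0.05114.
The difference is 0.6789 − 0.3932 = 0.2857, so the interval is 0.2857 ± 0.05114 = (0.235, 0.337).

(0.235, 0.337)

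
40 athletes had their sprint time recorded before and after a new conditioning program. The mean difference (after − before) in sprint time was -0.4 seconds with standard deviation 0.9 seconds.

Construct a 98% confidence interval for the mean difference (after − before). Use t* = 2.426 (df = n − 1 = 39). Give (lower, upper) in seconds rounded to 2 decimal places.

(-0.75, -0.05)

Paired design: SE = s_d/√n = 0.9/√40 = 0.1423.
t* = 2.426; margin of error = 2.426 × 0.1423 = 0.3452.
-0.4 ± 0.3452 → (-0.75, -0.05).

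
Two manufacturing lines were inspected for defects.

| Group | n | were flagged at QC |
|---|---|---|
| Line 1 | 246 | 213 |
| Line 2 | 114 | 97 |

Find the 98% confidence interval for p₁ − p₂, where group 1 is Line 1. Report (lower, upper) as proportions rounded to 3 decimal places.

p̂₁ = 213/246 = 0.8659 and p̂₂ = 97/114 = 0.8509.
SE₁ = √(p̂₁(1−p̂₁)/n₁) = √(0.8659·0.1341/246) = 0.02173; SE₂ = √(0.8509·0.1491/114) = 0.03336.
Independent samples: SE of the difference = √(SE₁² + SE₂²) = √(0.0004721929 + 0.0011128896) = 0.03981.
z* for 98% confidence is 2.326, so the margin of error is 2.326 × 0.03981 = 0.09260.
Point estimate p̂₁ − p̂₂ = 0.8659 − 0.8509 = 0.0150.
0.0150 ± 0.09260 → (-0.078, 0.108).

(-0.078, 0.108)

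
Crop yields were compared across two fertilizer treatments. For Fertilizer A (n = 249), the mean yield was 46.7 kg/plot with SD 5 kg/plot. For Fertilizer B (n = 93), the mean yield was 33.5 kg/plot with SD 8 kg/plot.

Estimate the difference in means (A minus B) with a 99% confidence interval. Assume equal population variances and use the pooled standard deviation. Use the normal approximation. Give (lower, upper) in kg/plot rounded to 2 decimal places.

(11.33, 15.07)

s_p = √[((n₁−1)s₁² + (n₂−1)s₂²)/(n₁+n₂−2)] = √[(248·5² + 92·8²)/340] = 5.9626.
SE = 5.9626·√(1/249 + 1/93) = 0.7246.
With z* = 2.576, margin = 2.576 × 0.7246 = 1.8666.
x̄₁ − x̄₂ = 46.7 − 33.5 = 13.2000; interval 13.2000 ± 1.8666 = (11.33, 15.07).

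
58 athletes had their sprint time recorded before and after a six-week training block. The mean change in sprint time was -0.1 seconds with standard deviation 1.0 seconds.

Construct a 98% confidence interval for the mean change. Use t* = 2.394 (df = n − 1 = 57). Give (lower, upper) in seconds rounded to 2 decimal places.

This is a matched-pairs design, so SE = s_d/√n = 1.0/√58 = 0.1313.
Margin = 2.394 × 0.1313 = 0.3143; the interval is -0.1 ± 0.3143 = (-0.41, 0.21).

(-0.41, 0.21)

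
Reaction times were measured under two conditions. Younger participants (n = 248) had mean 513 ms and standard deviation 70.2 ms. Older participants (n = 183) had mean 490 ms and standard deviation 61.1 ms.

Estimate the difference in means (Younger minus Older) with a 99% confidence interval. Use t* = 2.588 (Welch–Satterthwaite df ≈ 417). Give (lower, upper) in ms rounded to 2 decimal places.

Per-group SEs: s₁/√n₁ = 70.2/√248 = 4.4577, s₂/√n₂ = 61.1/√183 = 4.5166.
Unpooled SE of the difference: √(19.87108929 + 20.39967556) = 6.3459.
Margin of error = t* · SE = 2.588 × 6.3459 = 16.4232.
x̄₁ − x̄₂ = 513 − 490 = 23.0000.
CI: 23.0000 ± 16.4232 = (6.58, 39.42).

(6.58, 39.42)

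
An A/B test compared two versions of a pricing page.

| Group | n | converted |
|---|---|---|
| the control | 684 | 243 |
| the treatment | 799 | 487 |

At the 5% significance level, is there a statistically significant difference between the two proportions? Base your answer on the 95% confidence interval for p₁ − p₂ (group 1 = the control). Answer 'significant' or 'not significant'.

p̂₁ = 243/684 = 0.3553 and p̂₂ = 487/799 = 0.6095.
SE₁ = √(p̂₁(1−p̂₁)/n₁) = √(0.3553·0.6447/684) = 0.01830; SE₂ = √(0.6095·0.3905/799) = 0.01726.
Independent samples: SE of the difference = √(SE₁² + SE₂²) = √(0.00033489 + 0.0002979076) = 0.02516.
z* for 95% confidence is 1.960, so the margin of error is 1.960 × 0.02516 = 0.04931.
Point estimate p̂₁ − p̂₂ = 0.3553 − 0.6095 = -0.2542.
-0.2542 ± 0.04931 → (-0.30351, -0.20489).
The interval (-0.30351, -0.20489) does not contain 0, so the difference is significant.

significant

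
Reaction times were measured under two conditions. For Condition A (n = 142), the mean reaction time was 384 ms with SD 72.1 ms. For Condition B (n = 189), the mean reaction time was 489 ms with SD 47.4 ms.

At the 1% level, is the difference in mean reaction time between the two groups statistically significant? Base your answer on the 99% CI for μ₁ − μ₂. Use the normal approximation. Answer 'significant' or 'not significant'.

Per-group SEs: s₁/√n₁ = 72.1/√142 = 6.0505, s₂/√n₂ = 47.4/√189 = 3.4478.
Unpooled SE of the difference: √(36.60855025 + 11.88732484) = 6.9639.
Margin of error = z* · SE = 2.576 × 6.9639 = 17.9390.
x̄₁ − x̄₂ = 384 − 489 = -105.0000.
CI: -105.0000 ± 17.9390 = (-122.9390, -87.0610).
The interval (-122.9390, -87.0610) does not contain 0, so the difference is significant.

significant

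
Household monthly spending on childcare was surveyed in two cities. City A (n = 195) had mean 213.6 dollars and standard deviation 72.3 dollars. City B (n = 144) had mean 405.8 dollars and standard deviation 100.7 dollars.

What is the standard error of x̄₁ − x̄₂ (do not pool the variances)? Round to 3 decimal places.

9.860

Standard errors of each mean: 72.3/√195 = 5.1775 and 100.7/√144 = 8.3917.
SE(x̄₁ − x̄₂) = √(5.1775² + 8.3917²) = 9.8604 for independent samples with unequal variances.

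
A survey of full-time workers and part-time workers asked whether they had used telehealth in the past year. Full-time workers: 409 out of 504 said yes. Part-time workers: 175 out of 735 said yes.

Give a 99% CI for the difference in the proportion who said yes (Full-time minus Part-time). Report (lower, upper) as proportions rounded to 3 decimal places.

(0.513, 0.634)

Sample proportions: 409/504 = 0.8115, 175/735 = 0.2381.
Each SE is √(p̂(1−p̂)/n): √(0.8115·0.1885/504) = 0.01742 and √(0.2381·0.7619/735) = 0.01571.
SE(p̂₁ − p̂₂) = √(SE₁² + SE₂²) = √(0.0003034564 + 0.0002468041) = 0.02346, since the two samples are independent.
At 99% confidence z* = 2.576; margin = 2.576 × 0.02346 = 0.06043.
The difference is 0.8115 − 0.2381 = 0.5734, so the interval is 0.5734 ± 0.06043 = (0.513, 0.634).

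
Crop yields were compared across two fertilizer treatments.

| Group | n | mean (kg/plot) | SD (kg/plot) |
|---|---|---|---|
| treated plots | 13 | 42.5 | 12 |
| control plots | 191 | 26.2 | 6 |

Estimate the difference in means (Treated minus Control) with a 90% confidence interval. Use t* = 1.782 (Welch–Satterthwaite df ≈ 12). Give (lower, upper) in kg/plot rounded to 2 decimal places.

SE₁ = s₁/√n₁ = 12/√13 = 3.3282; SE₂ = 6/√191 = 0.4341.
Independent samples, unequal variances: SE_diff = √(SE₁² + SE₂²) = √(11.07691524 + 0.18844281) = 3.3564.
t* = 1.782, so margin of error = 1.782 × 3.3564 = 5.9811.
Difference in means = 42.5 − 26.2 = 16.3000.
16.3000 ± 5.9811 → (10.32, 22.28).

(10.32, 22.28)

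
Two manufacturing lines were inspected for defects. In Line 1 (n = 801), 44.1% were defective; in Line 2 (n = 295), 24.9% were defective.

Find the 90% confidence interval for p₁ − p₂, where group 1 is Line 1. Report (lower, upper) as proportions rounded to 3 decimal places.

(0.142, 0.242)

SE₁ = √(p̂₁(1−p̂₁)/n₁) = √(0.4410·0.5590/801) = 0.01754; SE₂ = √(0.2490·0.7510/295) = 0.02518.
Independent samples: SE of the difference = √(SE₁² + SE₂²) = √(0.0003076516 + 0.0006340324) = 0.03069.
z* for 90% confidence is 1.645, so the margin of error is 1.645 × 0.03069 = 0.05049.
Point estimate p̂₁ − p̂₂ = 0.4410 − 0.2490 = 0.1920.
0.1920 ± 0.05049 → (0.142, 0.242).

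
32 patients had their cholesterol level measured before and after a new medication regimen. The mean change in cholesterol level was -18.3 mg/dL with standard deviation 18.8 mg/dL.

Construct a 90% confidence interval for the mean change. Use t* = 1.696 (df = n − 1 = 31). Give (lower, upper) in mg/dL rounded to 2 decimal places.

(-23.94, -12.66)

This is a matched-pairs design, so SE = s_d/√n = 18.8/√32 = 3.3234.
Margin = 1.696 × 3.3234 = 5.6365; the interval is -18.3 ± 5.6365 = (-23.94, -12.66).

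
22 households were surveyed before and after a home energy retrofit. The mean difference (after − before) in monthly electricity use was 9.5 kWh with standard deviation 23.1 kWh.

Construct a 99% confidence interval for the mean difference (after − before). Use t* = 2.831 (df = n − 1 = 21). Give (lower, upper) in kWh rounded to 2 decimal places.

(-4.44, 23.44)

Paired design: SE = s_d/√n = 23.1/√22 = 4.9249.
t* = 2.831; margin of error = 2.831 × 4.9249 = 13.9424.
9.5 ± 13.9424 → (-4.44, 23.44).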